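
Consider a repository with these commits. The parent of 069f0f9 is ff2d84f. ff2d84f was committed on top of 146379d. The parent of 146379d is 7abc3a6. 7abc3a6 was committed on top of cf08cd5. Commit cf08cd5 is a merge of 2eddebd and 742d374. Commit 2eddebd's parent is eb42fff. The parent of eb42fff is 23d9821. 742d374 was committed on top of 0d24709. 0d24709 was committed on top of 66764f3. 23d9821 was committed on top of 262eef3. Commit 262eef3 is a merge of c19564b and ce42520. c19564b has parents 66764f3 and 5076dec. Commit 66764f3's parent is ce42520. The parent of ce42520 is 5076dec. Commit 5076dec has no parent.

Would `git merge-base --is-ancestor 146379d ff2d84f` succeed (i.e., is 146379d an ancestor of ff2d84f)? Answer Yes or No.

Ancestors of ff2d84f (commits reachable by following parents): {0d24709, 146379d, 23d9821, 262eef3, 2eddebd, 5076dec, 66764f3, 742d374, 7abc3a6, c19564b, ce42520, cf08cd5, eb42fff, ff2d84f}.
146379d is in that set, so it is an ancestor of ff2d84f.

Yes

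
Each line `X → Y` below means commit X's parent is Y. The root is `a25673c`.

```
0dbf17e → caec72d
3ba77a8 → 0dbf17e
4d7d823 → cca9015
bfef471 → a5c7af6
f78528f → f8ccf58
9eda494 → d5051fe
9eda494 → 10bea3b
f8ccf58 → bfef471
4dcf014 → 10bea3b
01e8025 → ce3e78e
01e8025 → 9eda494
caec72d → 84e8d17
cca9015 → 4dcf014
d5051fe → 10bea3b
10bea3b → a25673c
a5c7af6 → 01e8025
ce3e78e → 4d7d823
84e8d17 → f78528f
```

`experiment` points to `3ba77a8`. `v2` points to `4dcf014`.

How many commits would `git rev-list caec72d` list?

15

Walking parent pointers from caec72d: reachable set = {01e8025, 10bea3b, 4d7d823, 4dcf014, 84e8d17, 9eda494, a25673c, a5c7af6, bfef471, caec72d, cca9015, ce3e78e, d5051fe, f78528f, f8ccf58}.
That is 15 commits.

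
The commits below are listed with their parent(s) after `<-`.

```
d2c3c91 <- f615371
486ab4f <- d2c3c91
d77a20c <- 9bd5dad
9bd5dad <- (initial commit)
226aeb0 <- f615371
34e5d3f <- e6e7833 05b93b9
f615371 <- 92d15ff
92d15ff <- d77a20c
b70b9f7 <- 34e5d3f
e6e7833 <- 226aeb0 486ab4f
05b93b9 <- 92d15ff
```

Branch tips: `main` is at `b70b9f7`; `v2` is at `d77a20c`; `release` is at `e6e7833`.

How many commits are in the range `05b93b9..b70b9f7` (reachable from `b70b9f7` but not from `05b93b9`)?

Reachable from b70b9f7: {05b93b9, 226aeb0, 34e5d3f, 486ab4f, 92d15ff, 9bd5dad, b70b9f7, d2c3c91, d77a20c, e6e7833, f615371}.
Reachable from 05b93b9: {05b93b9, 92d15ff, 9bd5dad, d77a20c}.
In b70b9f7's history but not 05b93b9's: {226aeb0, 34e5d3f, 486ab4f, b70b9f7, d2c3c91, e6e7833, f615371} — 7 commits.

7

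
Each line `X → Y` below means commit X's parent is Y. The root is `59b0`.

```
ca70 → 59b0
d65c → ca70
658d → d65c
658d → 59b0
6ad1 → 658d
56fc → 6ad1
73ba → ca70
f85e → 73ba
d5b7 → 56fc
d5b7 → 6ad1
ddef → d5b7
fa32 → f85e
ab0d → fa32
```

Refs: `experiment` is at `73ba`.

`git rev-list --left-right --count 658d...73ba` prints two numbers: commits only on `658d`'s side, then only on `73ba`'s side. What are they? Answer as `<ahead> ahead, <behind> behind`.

2 ahead, 1 behind

Reachable from 658d: {59b0, 658d, ca70, d65c}.
Reachable from 73ba: {59b0, 73ba, ca70}.
Only in 658d's history (ahead): {658d, d65c} — 2.
Only in 73ba's history (behind): {73ba} — 1.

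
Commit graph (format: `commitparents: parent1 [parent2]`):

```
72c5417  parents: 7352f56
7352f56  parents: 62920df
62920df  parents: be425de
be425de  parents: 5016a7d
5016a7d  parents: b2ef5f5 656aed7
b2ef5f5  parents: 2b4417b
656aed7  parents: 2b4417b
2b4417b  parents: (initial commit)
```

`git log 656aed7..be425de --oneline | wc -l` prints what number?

3

Reachable from be425de: {2b4417b, 5016a7d, 656aed7, b2ef5f5, be425de}.
Reachable from 656aed7: {2b4417b, 656aed7}.
In be425de's history but not 656aed7's: {5016a7d, b2ef5f5, be425de} — 3 commits.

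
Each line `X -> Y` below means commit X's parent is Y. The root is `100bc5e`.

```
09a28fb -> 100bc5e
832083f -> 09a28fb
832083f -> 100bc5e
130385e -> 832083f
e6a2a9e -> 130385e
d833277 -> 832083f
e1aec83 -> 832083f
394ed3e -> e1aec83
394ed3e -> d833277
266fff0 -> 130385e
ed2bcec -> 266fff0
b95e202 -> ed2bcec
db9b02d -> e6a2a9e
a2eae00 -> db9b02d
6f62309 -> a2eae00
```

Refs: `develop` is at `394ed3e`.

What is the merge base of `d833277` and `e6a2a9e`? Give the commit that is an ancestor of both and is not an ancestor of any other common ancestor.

Ancestors of d833277: {09a28fb, 100bc5e, 832083f, d833277}.
Ancestors of e6a2a9e: {09a28fb, 100bc5e, 130385e, 832083f, e6a2a9e}.
Common ancestors: {09a28fb, 100bc5e, 832083f}.
Among these, 832083f is not an ancestor of any other common ancestor — it is the merge base.

832083f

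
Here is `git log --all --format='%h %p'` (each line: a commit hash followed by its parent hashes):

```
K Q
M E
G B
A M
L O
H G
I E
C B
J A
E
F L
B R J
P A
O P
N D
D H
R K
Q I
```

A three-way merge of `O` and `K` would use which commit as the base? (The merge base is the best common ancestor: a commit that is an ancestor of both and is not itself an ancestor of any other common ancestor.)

E

Ancestors of O: {A, E, M, O, P}.
Ancestors of K: {E, I, K, Q}.
Common ancestors: {E}.
The only common ancestor is E, so it is the merge base.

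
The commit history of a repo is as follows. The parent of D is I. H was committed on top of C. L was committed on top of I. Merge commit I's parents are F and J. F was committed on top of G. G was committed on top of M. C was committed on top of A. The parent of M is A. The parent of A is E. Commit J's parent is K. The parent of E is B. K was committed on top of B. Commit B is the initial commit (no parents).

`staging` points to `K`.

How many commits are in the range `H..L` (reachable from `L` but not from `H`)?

Reachable from L: {A, B, E, F, G, I, J, K, L, M}.
Reachable from H: {A, B, C, E, H}.
In L's history but not H's: {F, G, I, J, K, L, M} — 7 commits.

7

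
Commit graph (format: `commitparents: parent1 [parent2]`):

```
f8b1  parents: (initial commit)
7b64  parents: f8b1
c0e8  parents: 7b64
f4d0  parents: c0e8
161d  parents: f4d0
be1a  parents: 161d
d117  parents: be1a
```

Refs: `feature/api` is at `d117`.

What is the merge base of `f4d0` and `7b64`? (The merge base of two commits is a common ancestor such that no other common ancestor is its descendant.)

7b64

Ancestors of f4d0: {7b64, c0e8, f4d0, f8b1}.
Ancestors of 7b64: {7b64, f8b1}.
Common ancestors: {7b64, f8b1}.
Among these, 7b64 is not an ancestor of any other common ancestor — it is the merge base.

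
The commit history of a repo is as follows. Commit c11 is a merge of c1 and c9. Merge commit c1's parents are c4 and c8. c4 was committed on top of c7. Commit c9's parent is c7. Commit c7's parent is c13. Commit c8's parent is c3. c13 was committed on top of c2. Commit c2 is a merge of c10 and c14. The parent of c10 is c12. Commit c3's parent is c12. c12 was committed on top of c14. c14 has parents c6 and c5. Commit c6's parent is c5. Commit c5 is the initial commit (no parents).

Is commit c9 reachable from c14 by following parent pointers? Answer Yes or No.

No

Ancestors of c14: {c14, c5, c6}.
c9 is not in that set, so it is not an ancestor of c14.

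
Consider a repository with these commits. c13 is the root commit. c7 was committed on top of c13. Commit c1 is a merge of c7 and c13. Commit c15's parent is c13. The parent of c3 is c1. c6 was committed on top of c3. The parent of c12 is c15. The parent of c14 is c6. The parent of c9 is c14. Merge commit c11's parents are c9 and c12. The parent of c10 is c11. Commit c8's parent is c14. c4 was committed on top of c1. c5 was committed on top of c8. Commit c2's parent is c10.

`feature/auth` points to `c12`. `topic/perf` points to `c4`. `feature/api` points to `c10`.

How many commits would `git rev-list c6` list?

Walking parent pointers from c6: reachable set = {c1, c13, c3, c6, c7}.
That is 5 commits.

5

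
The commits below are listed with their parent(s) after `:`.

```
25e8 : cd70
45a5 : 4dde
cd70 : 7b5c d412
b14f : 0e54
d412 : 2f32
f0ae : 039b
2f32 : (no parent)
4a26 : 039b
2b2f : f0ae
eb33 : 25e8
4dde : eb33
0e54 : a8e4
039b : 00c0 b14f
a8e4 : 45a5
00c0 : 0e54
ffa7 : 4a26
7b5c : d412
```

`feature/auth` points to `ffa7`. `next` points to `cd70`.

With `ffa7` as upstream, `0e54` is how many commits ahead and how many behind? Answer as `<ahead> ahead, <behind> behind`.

Reachable from 0e54: {0e54, 25e8, 2f32, 45a5, 4dde, 7b5c, a8e4, cd70, d412, eb33}.
Reachable from ffa7: {00c0, 039b, 0e54, 25e8, 2f32, 45a5, 4a26, 4dde, 7b5c, a8e4, b14f, cd70, d412, eb33, ffa7}.
Only in 0e54's history (ahead): {} — 0.
Only in ffa7's history (behind): {00c0, 039b, 4a26, b14f, ffa7} — 5.

0 ahead, 5 behind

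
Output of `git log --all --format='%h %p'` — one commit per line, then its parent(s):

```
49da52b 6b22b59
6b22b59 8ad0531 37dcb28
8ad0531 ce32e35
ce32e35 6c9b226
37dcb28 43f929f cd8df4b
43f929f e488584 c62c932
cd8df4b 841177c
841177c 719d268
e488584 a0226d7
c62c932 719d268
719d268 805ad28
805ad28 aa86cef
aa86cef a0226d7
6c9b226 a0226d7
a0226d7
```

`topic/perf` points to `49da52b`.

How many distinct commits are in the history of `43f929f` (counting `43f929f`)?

Walking parent pointers from 43f929f: reachable set = {43f929f, 719d268, 805ad28, a0226d7, aa86cef, c62c932, e488584}.
That is 7 commits.

7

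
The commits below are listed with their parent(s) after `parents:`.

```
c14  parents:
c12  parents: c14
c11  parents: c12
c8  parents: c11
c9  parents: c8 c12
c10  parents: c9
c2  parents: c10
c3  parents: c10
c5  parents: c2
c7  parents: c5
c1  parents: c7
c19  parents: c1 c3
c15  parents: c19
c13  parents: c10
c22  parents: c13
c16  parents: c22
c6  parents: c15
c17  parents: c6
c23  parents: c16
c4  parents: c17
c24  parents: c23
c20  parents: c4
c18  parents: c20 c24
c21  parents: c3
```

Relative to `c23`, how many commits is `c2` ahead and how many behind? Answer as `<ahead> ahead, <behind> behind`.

1 ahead, 4 behind

Reachable from c2: {c10, c11, c12, c14, c2, c8, c9}.
Reachable from c23: {c10, c11, c12, c13, c14, c16, c22, c23, c8, c9}.
Only in c2's history (ahead): {c2} — 1.
Only in c23's history (behind): {c13, c16, c22, c23} — 4.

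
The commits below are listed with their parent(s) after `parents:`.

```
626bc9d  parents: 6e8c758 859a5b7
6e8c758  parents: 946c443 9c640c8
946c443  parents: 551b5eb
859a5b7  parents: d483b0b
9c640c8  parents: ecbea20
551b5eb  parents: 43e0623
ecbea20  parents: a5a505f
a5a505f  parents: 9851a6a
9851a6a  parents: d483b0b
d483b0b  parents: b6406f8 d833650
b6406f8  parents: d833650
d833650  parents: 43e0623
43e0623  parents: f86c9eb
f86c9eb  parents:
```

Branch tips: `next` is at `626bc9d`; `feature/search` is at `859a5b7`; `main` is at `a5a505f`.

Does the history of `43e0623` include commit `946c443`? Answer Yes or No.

Ancestors of 43e0623: {43e0623, f86c9eb}.
946c443 is not in that set, so it is not an ancestor of 43e0623.

No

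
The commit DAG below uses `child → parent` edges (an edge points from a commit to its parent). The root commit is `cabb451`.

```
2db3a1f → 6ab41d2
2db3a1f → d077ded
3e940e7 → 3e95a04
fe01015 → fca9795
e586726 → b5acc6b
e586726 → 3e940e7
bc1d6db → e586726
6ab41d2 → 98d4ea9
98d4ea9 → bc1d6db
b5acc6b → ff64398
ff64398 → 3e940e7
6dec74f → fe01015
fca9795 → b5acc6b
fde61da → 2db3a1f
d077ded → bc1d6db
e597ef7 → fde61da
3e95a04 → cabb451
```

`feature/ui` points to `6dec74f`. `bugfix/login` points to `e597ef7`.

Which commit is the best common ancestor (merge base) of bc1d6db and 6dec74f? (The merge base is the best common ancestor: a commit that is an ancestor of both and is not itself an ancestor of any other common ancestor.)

Ancestors of bc1d6db: {3e940e7, 3e95a04, b5acc6b, bc1d6db, cabb451, e586726, ff64398}.
Ancestors of 6dec74f: {3e940e7, 3e95a04, 6dec74f, b5acc6b, cabb451, fca9795, fe01015, ff64398}.
Common ancestors: {3e940e7, 3e95a04, b5acc6b, cabb451, ff64398}.
Among these, b5acc6b is not an ancestor of any other common ancestor — it is the merge base.

b5acc6b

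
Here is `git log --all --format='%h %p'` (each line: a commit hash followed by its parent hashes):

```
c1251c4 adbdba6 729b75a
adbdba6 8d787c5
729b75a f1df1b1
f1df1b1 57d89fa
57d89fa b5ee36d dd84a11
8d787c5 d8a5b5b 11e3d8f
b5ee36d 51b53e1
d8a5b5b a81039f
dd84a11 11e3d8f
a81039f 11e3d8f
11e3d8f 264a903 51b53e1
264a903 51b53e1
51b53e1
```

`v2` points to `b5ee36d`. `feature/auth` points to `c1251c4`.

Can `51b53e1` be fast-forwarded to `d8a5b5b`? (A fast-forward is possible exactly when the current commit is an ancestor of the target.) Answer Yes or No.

Yes

A fast-forward from 51b53e1 to d8a5b5b is possible iff 51b53e1 is an ancestor of d8a5b5b.
Ancestors of d8a5b5b: {11e3d8f, 264a903, 51b53e1, a81039f, d8a5b5b}.
51b53e1 is among them, so fast-forward is possible.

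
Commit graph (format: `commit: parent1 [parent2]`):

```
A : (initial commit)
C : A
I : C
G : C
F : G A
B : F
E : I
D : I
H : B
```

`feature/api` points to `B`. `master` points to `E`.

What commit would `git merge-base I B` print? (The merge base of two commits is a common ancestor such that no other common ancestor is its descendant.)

Ancestors of I: {A, C, I}.
Ancestors of B: {A, B, C, F, G}.
Common ancestors: {A, C}.
Among these, C is not an ancestor of any other common ancestor — it is the merge base.

C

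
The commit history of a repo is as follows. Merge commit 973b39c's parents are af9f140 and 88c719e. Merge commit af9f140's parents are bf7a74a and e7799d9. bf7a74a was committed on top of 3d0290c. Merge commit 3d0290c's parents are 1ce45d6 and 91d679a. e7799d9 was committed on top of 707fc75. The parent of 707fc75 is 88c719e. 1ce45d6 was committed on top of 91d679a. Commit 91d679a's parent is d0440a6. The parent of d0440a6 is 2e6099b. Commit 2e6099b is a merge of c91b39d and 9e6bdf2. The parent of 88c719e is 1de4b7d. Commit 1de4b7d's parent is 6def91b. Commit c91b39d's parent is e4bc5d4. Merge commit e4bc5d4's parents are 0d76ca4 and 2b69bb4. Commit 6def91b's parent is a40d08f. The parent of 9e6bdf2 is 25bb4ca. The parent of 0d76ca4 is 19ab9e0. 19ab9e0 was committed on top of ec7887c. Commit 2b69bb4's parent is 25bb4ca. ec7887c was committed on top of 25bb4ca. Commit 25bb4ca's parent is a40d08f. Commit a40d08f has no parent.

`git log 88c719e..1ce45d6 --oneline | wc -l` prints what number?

12

Reachable from 1ce45d6: {0d76ca4, 19ab9e0, 1ce45d6, 25bb4ca, 2b69bb4, 2e6099b, 91d679a, 9e6bdf2, a40d08f, c91b39d, d0440a6, e4bc5d4, ec7887c}.
Reachable from 88c719e: {1de4b7d, 6def91b, 88c719e, a40d08f}.
In 1ce45d6's history but not 88c719e's: {0d76ca4, 19ab9e0, 1ce45d6, 25bb4ca, 2b69bb4, 2e6099b, 91d679a, 9e6bdf2, c91b39d, d0440a6, e4bc5d4, ec7887c} — 12 commits.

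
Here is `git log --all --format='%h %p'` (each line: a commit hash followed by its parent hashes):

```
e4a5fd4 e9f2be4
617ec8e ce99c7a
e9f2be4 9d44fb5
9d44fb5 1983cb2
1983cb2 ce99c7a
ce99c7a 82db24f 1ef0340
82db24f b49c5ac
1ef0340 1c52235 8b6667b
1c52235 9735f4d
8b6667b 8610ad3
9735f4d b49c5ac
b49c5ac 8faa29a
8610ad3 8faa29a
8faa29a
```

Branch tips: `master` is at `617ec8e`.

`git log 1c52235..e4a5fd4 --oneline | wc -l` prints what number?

9

Reachable from e4a5fd4: {1983cb2, 1c52235, 1ef0340, 82db24f, 8610ad3, 8b6667b, 8faa29a, 9735f4d, 9d44fb5, b49c5ac, ce99c7a, e4a5fd4, e9f2be4}.
Reachable from 1c52235: {1c52235, 8faa29a, 9735f4d, b49c5ac}.
In e4a5fd4's history but not 1c52235's: {1983cb2, 1ef0340, 82db24f, 8610ad3, 8b6667b, 9d44fb5, ce99c7a, e4a5fd4, e9f2be4} — 9 commits.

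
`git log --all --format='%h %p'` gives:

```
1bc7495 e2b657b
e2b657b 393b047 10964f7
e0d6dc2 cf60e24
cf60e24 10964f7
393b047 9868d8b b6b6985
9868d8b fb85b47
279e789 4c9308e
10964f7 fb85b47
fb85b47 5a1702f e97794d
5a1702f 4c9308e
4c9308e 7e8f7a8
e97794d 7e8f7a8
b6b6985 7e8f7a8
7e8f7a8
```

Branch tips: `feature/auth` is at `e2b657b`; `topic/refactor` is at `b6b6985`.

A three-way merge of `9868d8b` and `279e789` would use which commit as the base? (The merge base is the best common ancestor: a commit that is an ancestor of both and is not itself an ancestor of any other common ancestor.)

Ancestors of 9868d8b: {4c9308e, 5a1702f, 7e8f7a8, 9868d8b, e97794d, fb85b47}.
Ancestors of 279e789: {279e789, 4c9308e, 7e8f7a8}.
Common ancestors: {4c9308e, 7e8f7a8}.
Among these, 4c9308e is not an ancestor of any other common ancestor — it is the merge base.

4c9308e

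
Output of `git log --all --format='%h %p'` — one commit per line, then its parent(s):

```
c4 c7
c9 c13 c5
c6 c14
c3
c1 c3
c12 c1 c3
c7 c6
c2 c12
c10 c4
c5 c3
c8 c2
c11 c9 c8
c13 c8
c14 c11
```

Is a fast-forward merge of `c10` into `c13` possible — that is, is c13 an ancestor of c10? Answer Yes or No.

A fast-forward from c13 to c10 is possible iff c13 is an ancestor of c10.
Ancestors of c10: {c1, c10, c11, c12, c13, c14, c2, c3, c4, c5, c6, c7, c8, c9}.
c13 is among them, so fast-forward is possible.

Yes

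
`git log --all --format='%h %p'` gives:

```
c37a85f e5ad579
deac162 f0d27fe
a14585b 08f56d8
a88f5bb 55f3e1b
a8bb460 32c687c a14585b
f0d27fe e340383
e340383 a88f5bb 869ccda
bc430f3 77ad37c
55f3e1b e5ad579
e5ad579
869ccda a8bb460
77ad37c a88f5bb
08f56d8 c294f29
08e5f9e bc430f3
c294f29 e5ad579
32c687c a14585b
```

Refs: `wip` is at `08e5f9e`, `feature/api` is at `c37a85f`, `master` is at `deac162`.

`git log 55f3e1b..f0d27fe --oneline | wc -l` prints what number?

Reachable from f0d27fe: {08f56d8, 32c687c, 55f3e1b, 869ccda, a14585b, a88f5bb, a8bb460, c294f29, e340383, e5ad579, f0d27fe}.
Reachable from 55f3e1b: {55f3e1b, e5ad579}.
In f0d27fe's history but not 55f3e1b's: {08f56d8, 32c687c, 869ccda, a14585b, a88f5bb, a8bb460, c294f29, e340383, f0d27fe} — 9 commits.

9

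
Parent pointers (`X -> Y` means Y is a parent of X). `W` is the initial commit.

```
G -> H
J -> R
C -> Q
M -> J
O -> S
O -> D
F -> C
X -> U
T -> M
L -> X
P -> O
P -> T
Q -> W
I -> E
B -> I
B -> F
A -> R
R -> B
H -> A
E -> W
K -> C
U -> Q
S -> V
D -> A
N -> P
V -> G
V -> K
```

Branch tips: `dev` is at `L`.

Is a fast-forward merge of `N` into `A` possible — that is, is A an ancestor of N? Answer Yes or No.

Yes

A fast-forward from A to N is possible iff A is an ancestor of N.
Ancestors of N: {A, B, C, D, E, F, G, H, I, J, K, M, N, O, P, Q, R, S, T, V, W}.
A is among them, so fast-forward is possible.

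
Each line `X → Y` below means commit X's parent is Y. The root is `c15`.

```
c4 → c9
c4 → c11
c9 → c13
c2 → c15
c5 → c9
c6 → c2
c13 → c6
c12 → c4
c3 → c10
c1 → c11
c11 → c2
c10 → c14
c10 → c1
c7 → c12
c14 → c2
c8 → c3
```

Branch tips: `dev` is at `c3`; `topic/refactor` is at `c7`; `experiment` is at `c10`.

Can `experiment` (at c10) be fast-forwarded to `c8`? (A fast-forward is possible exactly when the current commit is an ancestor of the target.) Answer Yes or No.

Yes

A fast-forward from c10 to c8 is possible iff c10 is an ancestor of c8.
Ancestors of c8: {c1, c10, c11, c14, c15, c2, c3, c8}.
c10 is among them, so fast-forward is possible.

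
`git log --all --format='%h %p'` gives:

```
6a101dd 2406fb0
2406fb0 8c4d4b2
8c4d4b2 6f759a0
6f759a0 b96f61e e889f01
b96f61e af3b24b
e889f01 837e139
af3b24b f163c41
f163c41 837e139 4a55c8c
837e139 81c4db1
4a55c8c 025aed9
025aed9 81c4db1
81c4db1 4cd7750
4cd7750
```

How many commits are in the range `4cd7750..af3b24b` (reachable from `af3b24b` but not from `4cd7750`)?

Reachable from af3b24b: {025aed9, 4a55c8c, 4cd7750, 81c4db1, 837e139, af3b24b, f163c41}.
Reachable from 4cd7750: {4cd7750}.
In af3b24b's history but not 4cd7750's: {025aed9, 4a55c8c, 81c4db1, 837e139, af3b24b, f163c41} — 6 commits.

6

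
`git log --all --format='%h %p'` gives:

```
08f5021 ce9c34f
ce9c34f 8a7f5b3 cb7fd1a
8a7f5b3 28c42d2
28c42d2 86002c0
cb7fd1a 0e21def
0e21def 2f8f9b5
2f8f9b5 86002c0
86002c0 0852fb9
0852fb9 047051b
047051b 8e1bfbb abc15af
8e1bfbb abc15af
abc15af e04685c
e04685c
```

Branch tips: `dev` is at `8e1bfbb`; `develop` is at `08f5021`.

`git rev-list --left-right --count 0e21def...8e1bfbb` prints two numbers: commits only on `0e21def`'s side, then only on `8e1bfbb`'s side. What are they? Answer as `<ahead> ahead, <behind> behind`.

Reachable from 0e21def: {047051b, 0852fb9, 0e21def, 2f8f9b5, 86002c0, 8e1bfbb, abc15af, e04685c}.
Reachable from 8e1bfbb: {8e1bfbb, abc15af, e04685c}.
Only in 0e21def's history (ahead): {047051b, 0852fb9, 0e21def, 2f8f9b5, 86002c0} — 5.
Only in 8e1bfbb's history (behind): {} — 0.

5 ahead, 0 behind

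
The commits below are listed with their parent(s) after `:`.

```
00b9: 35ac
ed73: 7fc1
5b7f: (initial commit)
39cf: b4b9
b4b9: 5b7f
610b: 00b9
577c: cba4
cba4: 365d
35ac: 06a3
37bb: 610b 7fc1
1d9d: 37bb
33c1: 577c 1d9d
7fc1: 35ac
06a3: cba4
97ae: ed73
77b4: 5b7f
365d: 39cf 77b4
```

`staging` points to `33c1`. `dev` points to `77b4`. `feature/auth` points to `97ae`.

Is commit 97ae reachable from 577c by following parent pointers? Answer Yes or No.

Ancestors of 577c: {365d, 39cf, 577c, 5b7f, 77b4, b4b9, cba4}.
97ae is not in that set, so it is not an ancestor of 577c.

No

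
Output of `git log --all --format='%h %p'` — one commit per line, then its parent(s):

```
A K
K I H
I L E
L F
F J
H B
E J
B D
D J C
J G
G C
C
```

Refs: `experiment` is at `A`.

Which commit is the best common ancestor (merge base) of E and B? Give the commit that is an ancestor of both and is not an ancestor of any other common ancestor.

Ancestors of E: {C, E, G, J}.
Ancestors of B: {B, C, D, G, J}.
Common ancestors: {C, G, J}.
Among these, J is not an ancestor of any other common ancestor — it is the merge base.

J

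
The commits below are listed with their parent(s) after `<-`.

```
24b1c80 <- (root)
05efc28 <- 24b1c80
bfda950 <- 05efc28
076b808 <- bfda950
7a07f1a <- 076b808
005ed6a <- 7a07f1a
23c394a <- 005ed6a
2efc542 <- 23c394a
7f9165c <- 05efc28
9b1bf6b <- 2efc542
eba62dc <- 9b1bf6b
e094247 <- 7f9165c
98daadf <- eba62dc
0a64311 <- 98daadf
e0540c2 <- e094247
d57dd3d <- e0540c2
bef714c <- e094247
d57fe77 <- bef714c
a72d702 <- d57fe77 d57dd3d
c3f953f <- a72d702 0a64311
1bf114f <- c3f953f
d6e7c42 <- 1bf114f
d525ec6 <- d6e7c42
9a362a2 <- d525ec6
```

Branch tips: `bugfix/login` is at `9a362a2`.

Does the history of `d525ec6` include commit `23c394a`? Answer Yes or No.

Yes

Ancestors of d525ec6 (commits reachable by following parents): {005ed6a, 05efc28, 076b808, 0a64311, 1bf114f, 23c394a, 24b1c80, 2efc542, 7a07f1a, 7f9165c, 98daadf, 9b1bf6b, a72d702, bef714c, bfda950, c3f953f, d525ec6, d57dd3d, d57fe77, d6e7c42, e0540c2, e094247, eba62dc}.
23c394a is in that set, so it is an ancestor of d525ec6.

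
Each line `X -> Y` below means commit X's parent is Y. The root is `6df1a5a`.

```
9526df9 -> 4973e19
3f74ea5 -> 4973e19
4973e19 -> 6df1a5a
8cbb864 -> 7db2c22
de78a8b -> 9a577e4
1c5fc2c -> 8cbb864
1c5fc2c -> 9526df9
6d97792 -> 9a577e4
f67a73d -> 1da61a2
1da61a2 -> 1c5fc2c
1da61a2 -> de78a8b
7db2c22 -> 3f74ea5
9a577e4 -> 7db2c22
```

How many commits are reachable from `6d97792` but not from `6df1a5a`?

Reachable from 6d97792: {3f74ea5, 4973e19, 6d97792, 6df1a5a, 7db2c22, 9a577e4}.
Reachable from 6df1a5a: {6df1a5a}.
In 6d97792's history but not 6df1a5a's: {3f74ea5, 4973e19, 6d97792, 7db2c22, 9a577e4} — 5 commits.

5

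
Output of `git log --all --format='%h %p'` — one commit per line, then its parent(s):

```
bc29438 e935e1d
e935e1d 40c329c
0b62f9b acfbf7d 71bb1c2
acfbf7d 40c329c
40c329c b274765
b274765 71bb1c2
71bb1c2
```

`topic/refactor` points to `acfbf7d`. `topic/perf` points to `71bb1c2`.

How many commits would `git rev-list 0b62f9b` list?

Walking parent pointers from 0b62f9b: reachable set = {0b62f9b, 40c329c, 71bb1c2, acfbf7d, b274765}.
That is 5 commits.

5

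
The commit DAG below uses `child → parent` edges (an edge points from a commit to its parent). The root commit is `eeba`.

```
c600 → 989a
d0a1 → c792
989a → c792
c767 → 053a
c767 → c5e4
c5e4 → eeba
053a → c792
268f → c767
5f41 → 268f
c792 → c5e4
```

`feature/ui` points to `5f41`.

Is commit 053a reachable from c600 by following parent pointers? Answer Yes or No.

No

Ancestors of c600: {989a, c5e4, c600, c792, eeba}.
053a is not in that set, so it is not an ancestor of c600.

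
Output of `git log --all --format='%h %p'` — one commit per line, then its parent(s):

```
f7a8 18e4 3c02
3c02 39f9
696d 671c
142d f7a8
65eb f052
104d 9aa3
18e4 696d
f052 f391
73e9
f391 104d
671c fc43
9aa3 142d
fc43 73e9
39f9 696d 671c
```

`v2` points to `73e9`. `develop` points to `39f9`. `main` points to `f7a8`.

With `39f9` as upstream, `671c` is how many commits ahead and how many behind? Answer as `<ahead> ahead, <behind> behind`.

0 ahead, 2 behind

Reachable from 671c: {671c, 73e9, fc43}.
Reachable from 39f9: {39f9, 671c, 696d, 73e9, fc43}.
Only in 671c's history (ahead): {} — 0.
Only in 39f9's history (behind): {39f9, 696d} — 2.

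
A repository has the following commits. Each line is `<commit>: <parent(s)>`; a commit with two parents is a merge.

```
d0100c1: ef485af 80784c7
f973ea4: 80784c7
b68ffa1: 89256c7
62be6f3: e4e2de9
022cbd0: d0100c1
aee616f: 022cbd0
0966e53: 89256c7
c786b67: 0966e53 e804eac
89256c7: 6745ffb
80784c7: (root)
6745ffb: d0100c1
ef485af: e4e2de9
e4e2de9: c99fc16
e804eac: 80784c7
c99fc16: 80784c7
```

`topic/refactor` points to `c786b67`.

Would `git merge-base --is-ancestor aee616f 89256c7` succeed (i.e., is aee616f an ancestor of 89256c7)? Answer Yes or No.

Ancestors of 89256c7: {6745ffb, 80784c7, 89256c7, c99fc16, d0100c1, e4e2de9, ef485af}.
aee616f is not in that set, so it is not an ancestor of 89256c7.

No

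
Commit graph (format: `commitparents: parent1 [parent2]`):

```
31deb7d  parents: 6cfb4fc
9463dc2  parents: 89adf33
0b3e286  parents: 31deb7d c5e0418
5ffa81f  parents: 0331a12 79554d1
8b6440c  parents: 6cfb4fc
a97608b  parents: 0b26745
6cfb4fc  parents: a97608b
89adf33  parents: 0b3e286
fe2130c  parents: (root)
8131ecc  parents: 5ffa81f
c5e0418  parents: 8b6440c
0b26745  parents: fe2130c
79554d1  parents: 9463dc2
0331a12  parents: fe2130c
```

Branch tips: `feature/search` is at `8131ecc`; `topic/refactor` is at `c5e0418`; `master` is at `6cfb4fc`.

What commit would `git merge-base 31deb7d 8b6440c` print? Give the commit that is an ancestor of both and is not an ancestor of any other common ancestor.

Ancestors of 31deb7d: {0b26745, 31deb7d, 6cfb4fc, a97608b, fe2130c}.
Ancestors of 8b6440c: {0b26745, 6cfb4fc, 8b6440c, a97608b, fe2130c}.
Common ancestors: {0b26745, 6cfb4fc, a97608b, fe2130c}.
Among these, 6cfb4fc is not an ancestor of any other common ancestor — it is the merge base.

6cfb4fc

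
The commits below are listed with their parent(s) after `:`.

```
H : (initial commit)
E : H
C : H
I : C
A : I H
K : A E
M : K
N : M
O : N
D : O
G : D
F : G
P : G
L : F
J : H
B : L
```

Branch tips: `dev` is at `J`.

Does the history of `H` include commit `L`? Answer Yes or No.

Ancestors of H: {H}.
L is not in that set, so it is not an ancestor of H.

No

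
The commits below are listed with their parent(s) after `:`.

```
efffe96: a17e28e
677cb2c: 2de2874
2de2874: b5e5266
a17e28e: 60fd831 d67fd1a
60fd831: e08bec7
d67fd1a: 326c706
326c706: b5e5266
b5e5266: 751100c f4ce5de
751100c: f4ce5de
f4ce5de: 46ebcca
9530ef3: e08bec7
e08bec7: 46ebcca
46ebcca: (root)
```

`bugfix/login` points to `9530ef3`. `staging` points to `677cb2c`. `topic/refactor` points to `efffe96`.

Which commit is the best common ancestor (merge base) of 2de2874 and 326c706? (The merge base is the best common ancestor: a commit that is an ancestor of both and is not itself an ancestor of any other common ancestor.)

b5e5266

Ancestors of 2de2874: {2de2874, 46ebcca, 751100c, b5e5266, f4ce5de}.
Ancestors of 326c706: {326c706, 46ebcca, 751100c, b5e5266, f4ce5de}.
Common ancestors: {46ebcca, 751100c, b5e5266, f4ce5de}.
Among these, b5e5266 is not an ancestor of any other common ancestor — it is the merge base.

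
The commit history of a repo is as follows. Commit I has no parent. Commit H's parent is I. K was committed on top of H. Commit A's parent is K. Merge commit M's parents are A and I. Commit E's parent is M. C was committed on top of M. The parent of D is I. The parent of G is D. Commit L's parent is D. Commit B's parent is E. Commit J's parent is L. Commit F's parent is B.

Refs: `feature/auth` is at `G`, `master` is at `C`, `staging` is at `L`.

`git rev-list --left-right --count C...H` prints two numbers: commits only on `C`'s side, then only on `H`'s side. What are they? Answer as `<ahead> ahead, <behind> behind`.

Reachable from C: {A, C, H, I, K, M}.
Reachable from H: {H, I}.
Only in C's history (ahead): {A, C, K, M} — 4.
Only in H's history (behind): {} — 0.

4 ahead, 0 behind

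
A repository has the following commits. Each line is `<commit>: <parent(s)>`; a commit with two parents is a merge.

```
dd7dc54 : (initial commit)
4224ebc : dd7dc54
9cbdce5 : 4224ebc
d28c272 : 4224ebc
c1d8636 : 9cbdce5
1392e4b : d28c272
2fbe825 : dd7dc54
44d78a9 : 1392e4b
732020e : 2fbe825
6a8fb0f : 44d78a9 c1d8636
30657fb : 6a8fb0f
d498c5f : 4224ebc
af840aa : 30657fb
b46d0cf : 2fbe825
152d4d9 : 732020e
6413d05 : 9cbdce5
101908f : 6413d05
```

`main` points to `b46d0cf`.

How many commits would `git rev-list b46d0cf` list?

3

Walking parent pointers from b46d0cf: reachable set = {2fbe825, b46d0cf, dd7dc54}.
That is 3 commits.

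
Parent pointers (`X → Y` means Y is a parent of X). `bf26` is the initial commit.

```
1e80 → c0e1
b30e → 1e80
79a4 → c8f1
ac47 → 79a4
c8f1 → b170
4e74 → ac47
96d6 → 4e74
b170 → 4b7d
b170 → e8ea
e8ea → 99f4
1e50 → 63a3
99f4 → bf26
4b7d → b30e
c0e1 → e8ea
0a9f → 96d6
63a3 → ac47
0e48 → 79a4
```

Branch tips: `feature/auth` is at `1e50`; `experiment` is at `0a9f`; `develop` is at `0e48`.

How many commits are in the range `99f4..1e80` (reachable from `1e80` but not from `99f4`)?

3

Reachable from 1e80: {1e80, 99f4, bf26, c0e1, e8ea}.
Reachable from 99f4: {99f4, bf26}.
In 1e80's history but not 99f4's: {1e80, c0e1, e8ea} — 3 commits.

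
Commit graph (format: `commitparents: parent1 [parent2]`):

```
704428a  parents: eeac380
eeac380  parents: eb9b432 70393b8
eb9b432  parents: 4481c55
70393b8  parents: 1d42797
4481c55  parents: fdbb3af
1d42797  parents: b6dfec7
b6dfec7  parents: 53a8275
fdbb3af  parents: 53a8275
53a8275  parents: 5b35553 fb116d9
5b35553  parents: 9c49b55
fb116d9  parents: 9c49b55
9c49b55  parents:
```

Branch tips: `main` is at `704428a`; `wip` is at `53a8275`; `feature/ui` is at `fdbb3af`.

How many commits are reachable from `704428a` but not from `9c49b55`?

Reachable from 704428a: {1d42797, 4481c55, 53a8275, 5b35553, 70393b8, 704428a, 9c49b55, b6dfec7, eb9b432, eeac380, fb116d9, fdbb3af}.
Reachable from 9c49b55: {9c49b55}.
In 704428a's history but not 9c49b55's: {1d42797, 4481c55, 53a8275, 5b35553, 70393b8, 704428a, b6dfec7, eb9b432, eeac380, fb116d9, fdbb3af} — 11 commits.

11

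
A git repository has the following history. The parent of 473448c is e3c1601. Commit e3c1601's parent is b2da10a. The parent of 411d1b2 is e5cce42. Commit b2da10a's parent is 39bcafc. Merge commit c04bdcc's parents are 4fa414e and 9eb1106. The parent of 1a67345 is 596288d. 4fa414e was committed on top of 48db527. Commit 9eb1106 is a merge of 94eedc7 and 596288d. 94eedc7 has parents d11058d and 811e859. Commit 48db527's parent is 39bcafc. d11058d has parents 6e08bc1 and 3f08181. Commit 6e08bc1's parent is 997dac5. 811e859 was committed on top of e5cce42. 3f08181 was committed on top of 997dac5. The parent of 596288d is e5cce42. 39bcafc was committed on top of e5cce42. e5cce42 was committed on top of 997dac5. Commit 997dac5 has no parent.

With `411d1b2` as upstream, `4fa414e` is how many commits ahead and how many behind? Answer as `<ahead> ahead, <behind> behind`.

3 ahead, 1 behind

Reachable from 4fa414e: {39bcafc, 48db527, 4fa414e, 997dac5, e5cce42}.
Reachable from 411d1b2: {411d1b2, 997dac5, e5cce42}.
Only in 4fa414e's history (ahead): {39bcafc, 48db527, 4fa414e} — 3.
Only in 411d1b2's history (behind): {411d1b2} — 1.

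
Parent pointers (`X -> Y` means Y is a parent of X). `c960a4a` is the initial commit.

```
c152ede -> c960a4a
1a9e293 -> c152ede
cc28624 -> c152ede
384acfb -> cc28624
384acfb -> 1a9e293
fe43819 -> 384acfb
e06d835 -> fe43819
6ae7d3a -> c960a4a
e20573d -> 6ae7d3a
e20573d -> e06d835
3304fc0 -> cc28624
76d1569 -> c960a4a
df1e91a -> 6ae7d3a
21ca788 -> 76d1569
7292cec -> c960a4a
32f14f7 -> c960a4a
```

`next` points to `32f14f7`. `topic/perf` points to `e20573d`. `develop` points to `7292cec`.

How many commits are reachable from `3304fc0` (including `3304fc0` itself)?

4

Walking parent pointers from 3304fc0: reachable set = {3304fc0, c152ede, c960a4a, cc28624}.
That is 4 commits.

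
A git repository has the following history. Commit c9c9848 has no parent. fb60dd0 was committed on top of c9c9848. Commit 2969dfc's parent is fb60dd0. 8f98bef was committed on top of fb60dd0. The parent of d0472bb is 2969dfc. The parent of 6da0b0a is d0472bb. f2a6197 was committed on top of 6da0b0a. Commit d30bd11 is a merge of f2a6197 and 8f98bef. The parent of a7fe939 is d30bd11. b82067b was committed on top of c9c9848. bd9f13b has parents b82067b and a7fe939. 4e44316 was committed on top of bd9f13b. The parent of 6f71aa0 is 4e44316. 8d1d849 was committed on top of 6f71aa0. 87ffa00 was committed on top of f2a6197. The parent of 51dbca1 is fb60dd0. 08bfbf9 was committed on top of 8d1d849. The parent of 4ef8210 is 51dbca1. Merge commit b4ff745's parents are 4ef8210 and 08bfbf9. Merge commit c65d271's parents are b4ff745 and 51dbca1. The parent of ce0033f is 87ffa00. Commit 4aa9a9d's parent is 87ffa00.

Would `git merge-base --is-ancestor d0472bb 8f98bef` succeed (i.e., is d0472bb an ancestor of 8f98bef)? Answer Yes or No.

No

Ancestors of 8f98bef: {8f98bef, c9c9848, fb60dd0}.
d0472bb is not in that set, so it is not an ancestor of 8f98bef.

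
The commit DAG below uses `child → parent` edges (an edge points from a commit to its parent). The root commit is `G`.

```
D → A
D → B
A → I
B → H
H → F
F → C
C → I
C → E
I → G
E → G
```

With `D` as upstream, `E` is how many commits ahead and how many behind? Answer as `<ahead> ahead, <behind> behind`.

Reachable from E: {E, G}.
Reachable from D: {A, B, C, D, E, F, G, H, I}.
Only in E's history (ahead): {} — 0.
Only in D's history (behind): {A, B, C, D, F, H, I} — 7.

0 ahead, 7 behind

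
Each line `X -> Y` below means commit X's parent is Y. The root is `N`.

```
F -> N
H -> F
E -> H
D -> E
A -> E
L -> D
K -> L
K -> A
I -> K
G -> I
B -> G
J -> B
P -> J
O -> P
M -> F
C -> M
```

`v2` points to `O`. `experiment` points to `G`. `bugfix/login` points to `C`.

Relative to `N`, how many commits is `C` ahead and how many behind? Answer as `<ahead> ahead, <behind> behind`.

3 ahead, 0 behind

Reachable from C: {C, F, M, N}.
Reachable from N: {N}.
Only in C's history (ahead): {C, F, M} — 3.
Only in N's history (behind): {} — 0.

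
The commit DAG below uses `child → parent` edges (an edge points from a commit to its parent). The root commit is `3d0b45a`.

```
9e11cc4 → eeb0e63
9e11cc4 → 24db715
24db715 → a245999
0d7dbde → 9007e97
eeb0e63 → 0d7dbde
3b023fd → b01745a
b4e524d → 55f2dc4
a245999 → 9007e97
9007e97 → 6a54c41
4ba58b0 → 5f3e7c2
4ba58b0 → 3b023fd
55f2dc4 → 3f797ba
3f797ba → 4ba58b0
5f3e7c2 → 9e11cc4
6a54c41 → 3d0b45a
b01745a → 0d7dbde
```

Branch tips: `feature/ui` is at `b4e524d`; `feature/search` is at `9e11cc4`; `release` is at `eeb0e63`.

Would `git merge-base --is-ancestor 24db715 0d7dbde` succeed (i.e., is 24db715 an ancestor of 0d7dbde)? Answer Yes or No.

No

Ancestors of 0d7dbde: {0d7dbde, 3d0b45a, 6a54c41, 9007e97}.
24db715 is not in that set, so it is not an ancestor of 0d7dbde.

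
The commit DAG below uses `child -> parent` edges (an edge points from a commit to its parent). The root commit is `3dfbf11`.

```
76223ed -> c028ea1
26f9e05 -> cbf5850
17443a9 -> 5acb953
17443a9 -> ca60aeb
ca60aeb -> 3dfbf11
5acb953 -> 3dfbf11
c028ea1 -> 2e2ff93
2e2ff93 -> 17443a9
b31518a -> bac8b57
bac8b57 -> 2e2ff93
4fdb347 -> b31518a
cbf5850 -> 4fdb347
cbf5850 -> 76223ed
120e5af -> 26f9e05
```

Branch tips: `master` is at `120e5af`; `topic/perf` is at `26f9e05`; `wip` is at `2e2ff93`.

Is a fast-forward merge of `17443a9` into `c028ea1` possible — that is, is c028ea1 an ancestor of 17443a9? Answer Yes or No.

A fast-forward from c028ea1 to 17443a9 is possible iff c028ea1 is an ancestor of 17443a9.
Ancestors of 17443a9: {17443a9, 3dfbf11, 5acb953, ca60aeb}.
c028ea1 is not among them, so fast-forward is not possible.

No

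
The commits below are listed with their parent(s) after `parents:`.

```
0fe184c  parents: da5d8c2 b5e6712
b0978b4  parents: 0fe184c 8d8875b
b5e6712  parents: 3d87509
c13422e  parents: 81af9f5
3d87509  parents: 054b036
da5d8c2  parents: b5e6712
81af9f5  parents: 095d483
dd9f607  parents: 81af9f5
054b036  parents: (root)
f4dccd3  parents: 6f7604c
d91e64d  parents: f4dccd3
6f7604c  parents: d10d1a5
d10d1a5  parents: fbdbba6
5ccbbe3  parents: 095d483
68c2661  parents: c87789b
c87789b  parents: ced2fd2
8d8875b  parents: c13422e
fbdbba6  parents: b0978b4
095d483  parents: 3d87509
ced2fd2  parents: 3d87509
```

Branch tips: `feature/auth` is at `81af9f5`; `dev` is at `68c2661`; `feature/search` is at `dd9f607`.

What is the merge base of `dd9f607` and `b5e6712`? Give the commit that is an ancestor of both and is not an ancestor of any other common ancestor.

3d87509

Ancestors of dd9f607: {054b036, 095d483, 3d87509, 81af9f5, dd9f607}.
Ancestors of b5e6712: {054b036, 3d87509, b5e6712}.
Common ancestors: {054b036, 3d87509}.
Among these, 3d87509 is not an ancestor of any other common ancestor — it is the merge base.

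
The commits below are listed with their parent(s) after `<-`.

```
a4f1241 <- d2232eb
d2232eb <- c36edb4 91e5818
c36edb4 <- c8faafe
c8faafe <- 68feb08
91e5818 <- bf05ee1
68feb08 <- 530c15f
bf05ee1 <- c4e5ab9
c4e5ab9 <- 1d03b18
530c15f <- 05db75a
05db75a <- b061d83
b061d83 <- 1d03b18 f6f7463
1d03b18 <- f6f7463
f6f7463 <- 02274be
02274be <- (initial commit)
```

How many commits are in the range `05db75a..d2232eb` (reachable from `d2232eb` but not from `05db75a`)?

8

Reachable from d2232eb: {02274be, 05db75a, 1d03b18, 530c15f, 68feb08, 91e5818, b061d83, bf05ee1, c36edb4, c4e5ab9, c8faafe, d2232eb, f6f7463}.
Reachable from 05db75a: {02274be, 05db75a, 1d03b18, b061d83, f6f7463}.
In d2232eb's history but not 05db75a's: {530c15f, 68feb08, 91e5818, bf05ee1, c36edb4, c4e5ab9, c8faafe, d2232eb} — 8 commits.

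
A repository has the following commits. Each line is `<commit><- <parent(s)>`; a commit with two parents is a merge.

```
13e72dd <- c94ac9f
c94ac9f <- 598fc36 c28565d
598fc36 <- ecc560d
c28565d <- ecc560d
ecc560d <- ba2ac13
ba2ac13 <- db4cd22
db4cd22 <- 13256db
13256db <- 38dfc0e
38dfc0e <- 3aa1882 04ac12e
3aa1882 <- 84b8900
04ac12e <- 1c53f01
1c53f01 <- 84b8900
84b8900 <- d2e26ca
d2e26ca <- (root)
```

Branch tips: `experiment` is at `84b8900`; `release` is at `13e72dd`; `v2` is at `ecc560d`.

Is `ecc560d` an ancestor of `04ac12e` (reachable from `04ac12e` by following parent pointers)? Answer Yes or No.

No

Ancestors of 04ac12e: {04ac12e, 1c53f01, 84b8900, d2e26ca}.
ecc560d is not in that set, so it is not an ancestor of 04ac12e.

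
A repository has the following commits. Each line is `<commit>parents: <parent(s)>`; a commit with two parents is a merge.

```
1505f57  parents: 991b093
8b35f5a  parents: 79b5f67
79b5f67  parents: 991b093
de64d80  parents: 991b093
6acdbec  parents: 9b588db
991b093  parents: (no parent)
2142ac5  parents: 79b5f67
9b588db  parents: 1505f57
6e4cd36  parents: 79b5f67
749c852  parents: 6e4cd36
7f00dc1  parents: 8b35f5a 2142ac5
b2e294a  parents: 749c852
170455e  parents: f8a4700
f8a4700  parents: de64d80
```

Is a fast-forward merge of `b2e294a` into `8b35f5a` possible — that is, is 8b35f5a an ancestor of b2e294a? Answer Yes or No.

No

A fast-forward from 8b35f5a to b2e294a is possible iff 8b35f5a is an ancestor of b2e294a.
Ancestors of b2e294a: {6e4cd36, 749c852, 79b5f67, 991b093, b2e294a}.
8b35f5a is not among them, so fast-forward is not possible.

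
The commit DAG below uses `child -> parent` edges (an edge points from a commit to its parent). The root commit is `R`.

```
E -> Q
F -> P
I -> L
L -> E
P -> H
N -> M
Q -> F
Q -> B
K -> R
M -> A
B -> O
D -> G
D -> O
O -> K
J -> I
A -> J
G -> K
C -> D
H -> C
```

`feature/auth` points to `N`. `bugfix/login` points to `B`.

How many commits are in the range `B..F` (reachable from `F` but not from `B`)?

Reachable from F: {C, D, F, G, H, K, O, P, R}.
Reachable from B: {B, K, O, R}.
In F's history but not B's: {C, D, F, G, H, P} — 6 commits.

6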